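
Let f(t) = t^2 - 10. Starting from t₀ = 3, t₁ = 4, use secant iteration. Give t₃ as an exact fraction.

79/25

f(3) = -1, f(4) = 6. t₂ = 4 - 6·(4 - 3)/(6 - (-1)) = 22/7.
f(4) = 6, f(22/7) = -6/49. t₃ = (22/7) - (-6/49)·((22/7) - 4)/((-6/49) - 6) = 79/25.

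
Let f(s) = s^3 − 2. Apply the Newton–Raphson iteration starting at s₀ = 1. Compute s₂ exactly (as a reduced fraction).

91/72

f'(s) = 3s^2.
f(1) = −1, f'(1) = 3, so s₁ = 1 − (−1)/3 = 4/3.
f(4/3) = 10/27, f'(4/3) = 16/3, so s₂ = (4/3) − (10/27)/(16/3) = 91/72.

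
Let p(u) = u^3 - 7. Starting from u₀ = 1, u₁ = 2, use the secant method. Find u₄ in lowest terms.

99535299/52030837

p(1) = -6, p(2) = 1. u₂ = 2 - 1·(2 - 1)/(1 - (-6)) = 13/7.
p(2) = 1, p(13/7) = -204/343. u₃ = (13/7) - (-204/343)·((13/7) - 2)/((-204/343) - 1) = 1045/547.
p(13/7) = -204/343, p(1045/547) = -4505136/163667323. u₄ = (1045/547) - (-4505136/163667323)·((1045/547) - (13/7))/((-4505136/163667323) - (-204/343)) = 99535299/52030837.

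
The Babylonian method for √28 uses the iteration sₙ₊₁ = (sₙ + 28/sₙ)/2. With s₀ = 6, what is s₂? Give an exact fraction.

127/24

s₁ = (6 + 28/6)/2 = 16/3.
s₂ = (16/3 + 28/(16/3))/2 = 127/24.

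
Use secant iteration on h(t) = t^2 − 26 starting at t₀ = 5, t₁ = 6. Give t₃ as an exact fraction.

h(5) = −1, h(6) = 10. t₂ = 6 − 10·(6 − 5)/(10 − (−1)) = 56/11.
h(6) = 10, h(56/11) = −10/121. t₃ = (56/11) − (−10/121)·((56/11) − 6)/((−10/121) − 10) = 311/61.

311/61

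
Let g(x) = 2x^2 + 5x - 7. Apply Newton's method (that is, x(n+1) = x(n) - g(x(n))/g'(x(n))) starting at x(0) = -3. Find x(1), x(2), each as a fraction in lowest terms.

x(1) = -25/7, x(2) = -1593/455

g'(x) = 4x + 5.
g(-3) = -4, g'(-3) = -7, so x(1) = (-3) - (-4)/(-7) = -25/7.
g(-25/7) = 32/49, g'(-25/7) = -65/7, so x(2) = (-25/7) - (32/49)/(-65/7) = -1593/455.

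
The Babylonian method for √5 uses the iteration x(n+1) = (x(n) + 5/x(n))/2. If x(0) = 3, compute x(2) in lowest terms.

47/21

x(1) = (3 + 5/3)/2 = 7/3.
x(2) = (7/3 + 5/(7/3))/2 = 47/21.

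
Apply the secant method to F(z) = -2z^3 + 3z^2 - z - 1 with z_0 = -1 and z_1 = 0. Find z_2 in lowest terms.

-1/6

F(-1) = 5, F(0) = -1. z_2 = 0 - (-1)·(0 - (-1))/((-1) - 5) = -1/6.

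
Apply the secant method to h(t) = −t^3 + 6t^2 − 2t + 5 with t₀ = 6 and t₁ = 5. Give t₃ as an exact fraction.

h(6) = −7, h(5) = 20. t₂ = 5 − 20·(5 − 6)/(20 − (−7)) = 155/27.
h(5) = 20, h(155/27) = 40600/19683. t₃ = (155/27) − (40600/19683)·((155/27) − 5)/((40600/19683) − 20) = 102845/17653.

102845/17653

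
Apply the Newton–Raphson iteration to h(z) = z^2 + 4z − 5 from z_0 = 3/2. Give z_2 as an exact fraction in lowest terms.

4761/4760

h'(z) = 2z + 4.
h(3/2) = 13/4, h'(3/2) = 7, so z_1 = (3/2) − (13/4)/7 = 29/28.
h(29/28) = 169/784, h'(29/28) = 85/14, so z_2 = (29/28) − (169/784)/(85/14) = 4761/4760.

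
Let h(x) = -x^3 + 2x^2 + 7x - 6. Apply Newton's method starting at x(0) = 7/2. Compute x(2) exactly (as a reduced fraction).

h'(x) = -3x^2 + 4x + 7.
h(7/2) = 1/8, h'(7/2) = -63/4, so x(1) = (7/2) - (1/8)/(-63/4) = 221/63.
h(221/63) = -134/250047, h'(221/63) = -21016/1323, so x(2) = (221/63) - (-134/250047)/(-21016/1323) = 6966737/1986012.

6966737/1986012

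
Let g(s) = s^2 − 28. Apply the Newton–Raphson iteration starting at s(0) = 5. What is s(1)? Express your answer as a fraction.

53/10

g'(s) = 2s.
g(5) = −3, g'(5) = 10, so s(1) = 5 − (−3)/10 = 53/10.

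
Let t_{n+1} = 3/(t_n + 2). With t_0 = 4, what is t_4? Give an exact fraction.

48/47

t_1 = 3/(4 + 2) = 1/2.
t_2 = 3/(1/2 + 2) = 6/5.
t_3 = 3/(6/5 + 2) = 15/16.
t_4 = 3/(15/16 + 2) = 48/47.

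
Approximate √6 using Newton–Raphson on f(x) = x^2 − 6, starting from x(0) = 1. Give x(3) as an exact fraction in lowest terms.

f'(x) = 2x.
f(1) = −5, f'(1) = 2, so x(1) = 1 − (−5)/2 = 7/2.
f(7/2) = 25/4, f'(7/2) = 7, so x(2) = (7/2) − (25/4)/7 = 73/28.
f(73/28) = 625/784, f'(73/28) = 73/14, so x(3) = (73/28) − (625/784)/(73/14) = 10033/4088.

10033/4088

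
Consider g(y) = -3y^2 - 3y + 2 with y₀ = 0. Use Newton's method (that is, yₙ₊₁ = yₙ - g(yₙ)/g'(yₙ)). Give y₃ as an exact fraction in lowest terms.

g'(y) = -6y - 3.
g(0) = 2, g'(0) = -3, so y₁ = 0 - 2/(-3) = 2/3.
g(2/3) = -4/3, g'(2/3) = -7, so y₂ = (2/3) - (-4/3)/(-7) = 10/21.
g(10/21) = -16/147, g'(10/21) = -41/7, so y₃ = (10/21) - (-16/147)/(-41/7) = 394/861.

394/861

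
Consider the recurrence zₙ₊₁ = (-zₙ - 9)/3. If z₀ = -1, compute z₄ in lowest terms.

z₁ = (-(-1) - 9)/3 = -8/3.
z₂ = (-(-8/3) - 9)/3 = -19/9.
z₃ = (-(-19/9) - 9)/3 = -62/27.
z₄ = (-(-62/27) - 9)/3 = -181/81.

-181/81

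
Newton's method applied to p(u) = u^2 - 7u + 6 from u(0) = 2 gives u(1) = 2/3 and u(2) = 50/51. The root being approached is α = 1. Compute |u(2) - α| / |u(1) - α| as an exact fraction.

1/17

u(1) - α = 2/3 - 1 = -1/3, so |u(1) - α| = 1/3.
u(2) - α = 50/51 - 1 = -1/51, so |u(2) - α| = 1/51.
Ratio = (1/51) / (1/3) = 1/17.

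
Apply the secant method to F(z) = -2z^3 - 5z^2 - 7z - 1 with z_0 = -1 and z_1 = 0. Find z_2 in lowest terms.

F(-1) = 3, F(0) = -1. z_2 = 0 - (-1)·(0 - (-1))/((-1) - 3) = -1/4.

-1/4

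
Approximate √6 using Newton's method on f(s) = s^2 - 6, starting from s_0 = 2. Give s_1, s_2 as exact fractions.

f'(s) = 2s.
f(2) = -2, f'(2) = 4, so s_1 = 2 - (-2)/4 = 5/2.
f(5/2) = 1/4, f'(5/2) = 5, so s_2 = (5/2) - (1/4)/5 = 49/20.

s_1 = 5/2, s_2 = 49/20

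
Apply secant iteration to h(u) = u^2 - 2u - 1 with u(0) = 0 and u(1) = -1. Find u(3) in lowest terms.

h(0) = -1, h(-1) = 2. u(2) = (-1) - 2·((-1) - 0)/(2 - (-1)) = -1/3.
h(-1) = 2, h(-1/3) = -2/9. u(3) = (-1/3) - (-2/9)·((-1/3) - (-1))/((-2/9) - 2) = -2/5.

-2/5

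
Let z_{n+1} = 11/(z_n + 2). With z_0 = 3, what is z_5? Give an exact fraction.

z_1 = 11/(3 + 2) = 11/5.
z_2 = 11/(11/5 + 2) = 55/21.
z_3 = 11/(55/21 + 2) = 231/97.
z_4 = 11/(231/97 + 2) = 1067/425.
z_5 = 11/(1067/425 + 2) = 4675/1917.

4675/1917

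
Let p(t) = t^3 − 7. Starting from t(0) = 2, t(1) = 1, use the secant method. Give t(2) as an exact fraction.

p(2) = 1, p(1) = −6. t(2) = 1 − (−6)·(1 − 2)/((−6) − 1) = 13/7.

13/7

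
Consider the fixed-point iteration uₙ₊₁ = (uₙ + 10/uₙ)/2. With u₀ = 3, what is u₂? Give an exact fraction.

u₁ = (3 + 10/3)/2 = 19/6.
u₂ = (19/6 + 10/(19/6))/2 = 721/228.

721/228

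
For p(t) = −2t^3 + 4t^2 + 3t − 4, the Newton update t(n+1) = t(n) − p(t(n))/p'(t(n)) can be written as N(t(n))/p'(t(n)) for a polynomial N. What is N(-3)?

p'(t) = −6t^2 + 8t + 3.
N(t) = t·p'(t) − p(t) = t·(−6t^2 + 8t + 3) − (−2t^3 + 4t^2 + 3t − 4) = −4t^3 + 4t^2 + 4.
N(-3) = 148.

148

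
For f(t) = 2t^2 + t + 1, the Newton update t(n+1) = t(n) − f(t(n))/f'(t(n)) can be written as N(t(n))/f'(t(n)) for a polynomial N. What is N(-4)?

31

f'(t) = 4t + 1.
N(t) = t·f'(t) − f(t) = t·(4t + 1) − (2t^2 + t + 1) = 2t^2 − 1.
N(-4) = 31.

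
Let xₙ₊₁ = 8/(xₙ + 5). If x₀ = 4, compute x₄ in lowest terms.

x₁ = 8/(4 + 5) = 8/9.
x₂ = 8/(8/9 + 5) = 72/53.
x₃ = 8/(72/53 + 5) = 424/337.
x₄ = 8/(424/337 + 5) = 2696/2109.

2696/2109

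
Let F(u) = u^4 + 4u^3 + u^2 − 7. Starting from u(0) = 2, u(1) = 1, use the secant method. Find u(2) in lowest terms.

F(2) = 45, F(1) = −1. u(2) = 1 − (−1)·(1 − 2)/((−1) − 45) = 47/46.

47/46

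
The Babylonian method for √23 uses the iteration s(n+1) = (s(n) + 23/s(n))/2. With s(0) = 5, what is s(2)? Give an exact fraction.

1151/240

s(1) = (5 + 23/5)/2 = 24/5.
s(2) = (24/5 + 23/(24/5))/2 = 1151/240.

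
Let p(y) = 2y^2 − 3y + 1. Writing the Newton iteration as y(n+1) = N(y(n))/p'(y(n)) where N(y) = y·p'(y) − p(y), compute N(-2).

p'(y) = 4y − 3.
N(y) = y·p'(y) − p(y) = y·(4y − 3) − (2y^2 − 3y + 1) = 2y^2 − 1.
N(-2) = 7.

7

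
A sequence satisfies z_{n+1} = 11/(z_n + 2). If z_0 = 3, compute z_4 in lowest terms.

1067/425

z_1 = 11/(3 + 2) = 11/5.
z_2 = 11/(11/5 + 2) = 55/21.
z_3 = 11/(55/21 + 2) = 231/97.
z_4 = 11/(231/97 + 2) = 1067/425.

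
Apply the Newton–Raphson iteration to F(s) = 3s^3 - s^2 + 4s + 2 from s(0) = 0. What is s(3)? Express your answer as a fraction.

F'(s) = 9s^2 - 2s + 4.
F(0) = 2, F'(0) = 4, so s(1) = 0 - 2/4 = -1/2.
F(-1/2) = -5/8, F'(-1/2) = 29/4, so s(2) = (-1/2) - (-5/8)/(29/4) = -12/29.
F(-12/29) = -950/24389, F'(-12/29) = 5356/841, so s(3) = (-12/29) - (-950/24389)/(5356/841) = -31661/77662.

-31661/77662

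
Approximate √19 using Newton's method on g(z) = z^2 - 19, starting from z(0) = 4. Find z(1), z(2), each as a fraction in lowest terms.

z(1) = 35/8, z(2) = 2441/560

g'(z) = 2z.
g(4) = -3, g'(4) = 8, so z(1) = 4 - (-3)/8 = 35/8.
g(35/8) = 9/64, g'(35/8) = 35/4, so z(2) = (35/8) - (9/64)/(35/4) = 2441/560.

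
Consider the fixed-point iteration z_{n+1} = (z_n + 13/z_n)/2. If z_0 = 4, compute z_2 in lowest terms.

z_1 = (4 + 13/4)/2 = 29/8.
z_2 = (29/8 + 13/(29/8))/2 = 1673/464.

1673/464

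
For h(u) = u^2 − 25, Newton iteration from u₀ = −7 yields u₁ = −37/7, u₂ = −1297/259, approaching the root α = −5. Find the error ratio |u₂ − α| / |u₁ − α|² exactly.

7/74

u₁ − α = −37/7 − (−5) = −37/7 + 5 = −2/7, so |u₁ − α| = 2/7.
u₂ − α = −1297/259 − (−5) = −1297/259 + 5 = −2/259, so |u₂ − α| = 2/259.
|u₁ − α|² = 4/49.
Ratio = (2/259) / (4/49) = 7/74.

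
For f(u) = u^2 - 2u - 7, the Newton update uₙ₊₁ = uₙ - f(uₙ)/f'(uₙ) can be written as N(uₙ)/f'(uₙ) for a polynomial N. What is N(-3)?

16

f'(u) = 2u - 2.
N(u) = u·f'(u) - f(u) = u·(2u - 2) - (u^2 - 2u - 7) = u^2 + 7.
N(-3) = 16.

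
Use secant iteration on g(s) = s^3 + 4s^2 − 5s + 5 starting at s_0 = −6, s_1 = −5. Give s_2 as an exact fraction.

−215/42

g(−6) = −37, g(−5) = 5. s_2 = (−5) − 5·((−5) − (−6))/(5 − (−37)) = −215/42.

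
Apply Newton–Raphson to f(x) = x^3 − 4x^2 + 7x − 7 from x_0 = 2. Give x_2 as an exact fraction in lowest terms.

f'(x) = 3x^2 − 8x + 7.
f(2) = −1, f'(2) = 3, so x_1 = 2 − (−1)/3 = 7/3.
f(7/3) = 7/27, f'(7/3) = 14/3, so x_2 = (7/3) − (7/27)/(14/3) = 41/18.

41/18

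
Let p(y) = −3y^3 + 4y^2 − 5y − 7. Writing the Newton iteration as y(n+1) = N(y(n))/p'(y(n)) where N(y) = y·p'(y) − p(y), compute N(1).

5

p'(y) = −9y^2 + 8y − 5.
N(y) = y·p'(y) − p(y) = y·(−9y^2 + 8y − 5) − (−3y^3 + 4y^2 − 5y − 7) = −6y^3 + 4y^2 + 7.
N(1) = 5.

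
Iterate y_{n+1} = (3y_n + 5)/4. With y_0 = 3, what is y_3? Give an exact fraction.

133/32

y_1 = (3·3 + 5)/4 = 7/2.
y_2 = (3·(7/2) + 5)/4 = 31/8.
y_3 = (3·(31/8) + 5)/4 = 133/32.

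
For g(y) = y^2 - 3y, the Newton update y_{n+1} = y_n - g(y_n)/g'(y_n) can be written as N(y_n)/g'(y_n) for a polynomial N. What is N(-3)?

9

g'(y) = 2y - 3.
N(y) = y·g'(y) - g(y) = y·(2y - 3) - (y^2 - 3y) = y^2.
N(-3) = 9.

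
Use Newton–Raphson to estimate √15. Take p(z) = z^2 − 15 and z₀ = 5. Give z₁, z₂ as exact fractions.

z₁ = 4, z₂ = 31/8

p'(z) = 2z.
p(5) = 10, p'(5) = 10, so z₁ = 5 − 10/10 = 4.
p(4) = 1, p'(4) = 8, so z₂ = 4 − 1/8 = 31/8.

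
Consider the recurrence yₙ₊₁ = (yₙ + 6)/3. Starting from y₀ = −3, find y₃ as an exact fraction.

25/9

y₁ = ((−3) + 6)/3 = 1.
y₂ = (1 + 6)/3 = 7/3.
y₃ = ((7/3) + 6)/3 = 25/9.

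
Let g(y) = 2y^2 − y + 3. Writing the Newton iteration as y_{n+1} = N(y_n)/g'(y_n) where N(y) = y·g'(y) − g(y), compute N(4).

g'(y) = 4y − 1.
N(y) = y·g'(y) − g(y) = y·(4y − 1) − (2y^2 − y + 3) = 2y^2 − 3.
N(4) = 29.

29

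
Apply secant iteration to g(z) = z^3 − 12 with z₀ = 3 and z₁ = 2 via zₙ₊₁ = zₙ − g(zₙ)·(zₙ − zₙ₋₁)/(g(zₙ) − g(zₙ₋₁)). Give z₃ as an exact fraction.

2763/1201

g(3) = 15, g(2) = −4. z₂ = 2 − (−4)·(2 − 3)/((−4) − 15) = 42/19.
g(2) = −4, g(42/19) = −8220/6859. z₃ = (42/19) − (−8220/6859)·((42/19) − 2)/((−8220/6859) − (−4)) = 2763/1201.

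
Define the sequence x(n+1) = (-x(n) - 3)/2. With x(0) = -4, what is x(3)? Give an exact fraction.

-5/8

x(1) = (-(-4) - 3)/2 = 1/2.
x(2) = (-(1/2) - 3)/2 = -7/4.
x(3) = (-(-7/4) - 3)/2 = -5/8.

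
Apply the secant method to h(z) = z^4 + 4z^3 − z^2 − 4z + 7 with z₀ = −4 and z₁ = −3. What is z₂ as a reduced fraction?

−89/24

h(−4) = 7, h(−3) = −17. z₂ = (−3) − (−17)·((−3) − (−4))/((−17) − 7) = −89/24.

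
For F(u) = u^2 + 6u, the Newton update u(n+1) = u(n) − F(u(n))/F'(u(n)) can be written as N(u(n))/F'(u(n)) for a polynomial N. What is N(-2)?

F'(u) = 2u + 6.
N(u) = u·F'(u) − F(u) = u·(2u + 6) − (u^2 + 6u) = u^2.
N(-2) = 4.

4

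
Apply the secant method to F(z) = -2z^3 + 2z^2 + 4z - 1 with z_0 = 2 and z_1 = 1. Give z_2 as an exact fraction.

7/4

F(2) = -1, F(1) = 3. z_2 = 1 - 3·(1 - 2)/(3 - (-1)) = 7/4.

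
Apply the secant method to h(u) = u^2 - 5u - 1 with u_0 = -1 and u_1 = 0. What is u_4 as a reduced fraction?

-192/997

h(-1) = 5, h(0) = -1. u_2 = 0 - (-1)·(0 - (-1))/((-1) - 5) = -1/6.
h(0) = -1, h(-1/6) = -5/36. u_3 = (-1/6) - (-5/36)·((-1/6) - 0)/((-5/36) - (-1)) = -6/31.
h(-1/6) = -5/36, h(-6/31) = 5/961. u_4 = (-6/31) - (5/961)·((-6/31) - (-1/6))/((5/961) - (-5/36)) = -192/997.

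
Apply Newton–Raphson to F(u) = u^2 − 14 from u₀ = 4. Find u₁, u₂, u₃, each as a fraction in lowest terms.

F'(u) = 2u.
F(4) = 2, F'(4) = 8, so u₁ = 4 − 2/8 = 15/4.
F(15/4) = 1/16, F'(15/4) = 15/2, so u₂ = (15/4) − (1/16)/(15/2) = 449/120.
F(449/120) = 1/14400, F'(449/120) = 449/60, so u₃ = (449/120) − (1/14400)/(449/60) = 403201/107760.

u₁ = 15/4, u₂ = 449/120, u₃ = 403201/107760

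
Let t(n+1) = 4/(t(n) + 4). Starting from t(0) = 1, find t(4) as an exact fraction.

29/35

t(1) = 4/(1 + 4) = 4/5.
t(2) = 4/(4/5 + 4) = 5/6.
t(3) = 4/(5/6 + 4) = 24/29.
t(4) = 4/(24/29 + 4) = 29/35.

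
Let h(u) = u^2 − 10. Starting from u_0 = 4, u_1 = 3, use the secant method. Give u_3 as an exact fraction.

h(4) = 6, h(3) = −1. u_2 = 3 − (−1)·(3 − 4)/((−1) − 6) = 22/7.
h(3) = −1, h(22/7) = −6/49. u_3 = (22/7) − (−6/49)·((22/7) − 3)/((−6/49) − (−1)) = 136/43.

136/43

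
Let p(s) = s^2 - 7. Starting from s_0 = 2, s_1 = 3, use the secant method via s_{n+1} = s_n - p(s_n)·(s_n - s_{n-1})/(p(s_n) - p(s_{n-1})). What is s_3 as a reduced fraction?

37/14

p(2) = -3, p(3) = 2. s_2 = 3 - 2·(3 - 2)/(2 - (-3)) = 13/5.
p(3) = 2, p(13/5) = -6/25. s_3 = (13/5) - (-6/25)·((13/5) - 3)/((-6/25) - 2) = 37/14.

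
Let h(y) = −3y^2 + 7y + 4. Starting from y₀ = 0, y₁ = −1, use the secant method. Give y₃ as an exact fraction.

−13/28

h(0) = 4, h(−1) = −6. y₂ = (−1) − (−6)·((−1) − 0)/((−6) − 4) = −2/5.
h(−1) = −6, h(−2/5) = 18/25. y₃ = (−2/5) − (18/25)·((−2/5) − (−1))/((18/25) − (−6)) = −13/28.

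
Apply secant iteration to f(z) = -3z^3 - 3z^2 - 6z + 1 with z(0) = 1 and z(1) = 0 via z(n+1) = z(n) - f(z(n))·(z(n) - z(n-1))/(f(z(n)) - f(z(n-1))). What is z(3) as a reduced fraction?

f(1) = -11, f(0) = 1. z(2) = 0 - 1·(0 - 1)/(1 - (-11)) = 1/12.
f(0) = 1, f(1/12) = 275/576. z(3) = (1/12) - (275/576)·((1/12) - 0)/((275/576) - 1) = 48/301.

48/301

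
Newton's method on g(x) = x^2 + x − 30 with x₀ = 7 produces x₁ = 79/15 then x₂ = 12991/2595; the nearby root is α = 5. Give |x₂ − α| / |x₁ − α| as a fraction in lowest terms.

4/173

x₁ − α = 79/15 − 5 = 4/15, so |x₁ − α| = 4/15.
x₂ − α = 12991/2595 − 5 = 16/2595, so |x₂ − α| = 16/2595.
Ratio = (16/2595) / (4/15) = 4/173.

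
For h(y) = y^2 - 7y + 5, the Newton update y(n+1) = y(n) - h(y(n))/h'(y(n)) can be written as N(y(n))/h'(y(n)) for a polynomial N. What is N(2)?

h'(y) = 2y - 7.
N(y) = y·h'(y) - h(y) = y·(2y - 7) - (y^2 - 7y + 5) = y^2 - 5.
N(2) = -1.

-1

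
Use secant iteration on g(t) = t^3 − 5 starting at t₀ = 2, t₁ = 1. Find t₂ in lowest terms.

g(2) = 3, g(1) = −4. t₂ = 1 − (−4)·(1 − 2)/((−4) − 3) = 11/7.

11/7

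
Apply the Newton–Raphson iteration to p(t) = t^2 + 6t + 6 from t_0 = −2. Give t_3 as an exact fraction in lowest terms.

−71/56

p'(t) = 2t + 6.
p(−2) = −2, p'(−2) = 2, so t_1 = (−2) − (−2)/2 = −1.
p(−1) = 1, p'(−1) = 4, so t_2 = (−1) − 1/4 = −5/4.
p(−5/4) = 1/16, p'(−5/4) = 7/2, so t_3 = (−5/4) − (1/16)/(7/2) = −71/56.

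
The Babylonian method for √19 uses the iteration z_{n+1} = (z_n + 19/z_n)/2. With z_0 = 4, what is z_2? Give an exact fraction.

z_1 = (4 + 19/4)/2 = 35/8.
z_2 = (35/8 + 19/(35/8))/2 = 2441/560.

2441/560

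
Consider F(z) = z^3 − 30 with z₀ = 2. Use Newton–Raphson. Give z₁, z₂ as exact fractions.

F'(z) = 3z^2.
F(2) = −22, F'(2) = 12, so z₁ = 2 − (−22)/12 = 23/6.
F(23/6) = 5687/216, F'(23/6) = 529/12, so z₂ = (23/6) − (5687/216)/(529/12) = 15407/4761.

z₁ = 23/6, z₂ = 15407/4761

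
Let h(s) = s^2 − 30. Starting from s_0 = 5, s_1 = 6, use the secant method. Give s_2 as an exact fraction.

h(5) = −5, h(6) = 6. s_2 = 6 − 6·(6 − 5)/(6 − (−5)) = 60/11.

60/11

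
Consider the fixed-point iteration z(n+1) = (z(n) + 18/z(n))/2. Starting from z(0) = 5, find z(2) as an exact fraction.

z(1) = (5 + 18/5)/2 = 43/10.
z(2) = (43/10 + 18/(43/10))/2 = 3649/860.

3649/860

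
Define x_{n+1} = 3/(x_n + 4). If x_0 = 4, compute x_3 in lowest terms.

x_1 = 3/(4 + 4) = 3/8.
x_2 = 3/(3/8 + 4) = 24/35.
x_3 = 3/(24/35 + 4) = 105/164.

105/164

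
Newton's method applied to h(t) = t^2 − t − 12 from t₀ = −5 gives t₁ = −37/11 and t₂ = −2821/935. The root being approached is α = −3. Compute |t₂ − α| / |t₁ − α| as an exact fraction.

t₁ − α = −37/11 − (−3) = −37/11 + 3 = −4/11, so |t₁ − α| = 4/11.
t₂ − α = −2821/935 − (−3) = −2821/935 + 3 = −16/935, so |t₂ − α| = 16/935.
Ratio = (16/935) / (4/11) = 4/85.

4/85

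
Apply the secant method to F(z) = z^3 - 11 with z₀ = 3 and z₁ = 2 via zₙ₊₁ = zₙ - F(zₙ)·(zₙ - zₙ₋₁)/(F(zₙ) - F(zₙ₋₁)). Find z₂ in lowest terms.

F(3) = 16, F(2) = -3. z₂ = 2 - (-3)·(2 - 3)/((-3) - 16) = 41/19.

41/19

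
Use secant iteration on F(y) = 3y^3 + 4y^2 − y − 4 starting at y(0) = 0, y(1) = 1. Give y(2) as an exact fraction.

2/3

F(0) = −4, F(1) = 2. y(2) = 1 − 2·(1 − 0)/(2 − (−4)) = 2/3.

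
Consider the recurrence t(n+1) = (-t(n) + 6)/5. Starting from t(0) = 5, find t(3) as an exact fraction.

121/125

t(1) = (-5 + 6)/5 = 1/5.
t(2) = (-(1/5) + 6)/5 = 29/25.
t(3) = (-(29/25) + 6)/5 = 121/125.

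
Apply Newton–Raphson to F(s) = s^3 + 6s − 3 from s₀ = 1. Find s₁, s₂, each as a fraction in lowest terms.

F'(s) = 3s^2 + 6.
F(1) = 4, F'(1) = 9, so s₁ = 1 − 4/9 = 5/9.
F(5/9) = 368/729, F'(5/9) = 187/27, so s₂ = (5/9) − (368/729)/(187/27) = 2437/5049.

s₁ = 5/9, s₂ = 2437/5049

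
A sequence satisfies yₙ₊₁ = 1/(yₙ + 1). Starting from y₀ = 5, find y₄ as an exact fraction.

y₁ = 1/(5 + 1) = 1/6.
y₂ = 1/(1/6 + 1) = 6/7.
y₃ = 1/(6/7 + 1) = 7/13.
y₄ = 1/(7/13 + 1) = 13/20.

13/20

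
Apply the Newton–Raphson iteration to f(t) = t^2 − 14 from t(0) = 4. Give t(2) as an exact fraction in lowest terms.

f'(t) = 2t.
f(4) = 2, f'(4) = 8, so t(1) = 4 − 2/8 = 15/4.
f(15/4) = 1/16, f'(15/4) = 15/2, so t(2) = (15/4) − (1/16)/(15/2) = 449/120.

449/120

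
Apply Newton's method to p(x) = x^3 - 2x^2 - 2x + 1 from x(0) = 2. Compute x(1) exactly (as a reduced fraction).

p'(x) = 3x^2 - 4x - 2.
p(2) = -3, p'(2) = 2, so x(1) = 2 - (-3)/2 = 7/2.

7/2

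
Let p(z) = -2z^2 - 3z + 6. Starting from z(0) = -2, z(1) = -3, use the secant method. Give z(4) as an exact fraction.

-2598/985

p(-2) = 4, p(-3) = -3. z(2) = (-3) - (-3)·((-3) - (-2))/((-3) - 4) = -18/7.
p(-3) = -3, p(-18/7) = 24/49. z(3) = (-18/7) - (24/49)·((-18/7) - (-3))/((24/49) - (-3)) = -50/19.
p(-18/7) = 24/49, p(-50/19) = 16/361. z(4) = (-50/19) - (16/361)·((-50/19) - (-18/7))/((16/361) - (24/49)) = -2598/985.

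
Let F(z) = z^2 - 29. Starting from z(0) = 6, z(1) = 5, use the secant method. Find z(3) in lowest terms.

F(6) = 7, F(5) = -4. z(2) = 5 - (-4)·(5 - 6)/((-4) - 7) = 59/11.
F(5) = -4, F(59/11) = -28/121. z(3) = (59/11) - (-28/121)·((59/11) - 5)/((-28/121) - (-4)) = 307/57.

307/57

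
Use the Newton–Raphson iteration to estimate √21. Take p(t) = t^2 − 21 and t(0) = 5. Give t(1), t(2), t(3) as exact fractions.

t(1) = 23/5, t(2) = 527/115, t(3) = 277727/60605

p'(t) = 2t.
p(5) = 4, p'(5) = 10, so t(1) = 5 − 4/10 = 23/5.
p(23/5) = 4/25, p'(23/5) = 46/5, so t(2) = (23/5) − (4/25)/(46/5) = 527/115.
p(527/115) = 4/13225, p'(527/115) = 1054/115, so t(3) = (527/115) − (4/13225)/(1054/115) = 277727/60605.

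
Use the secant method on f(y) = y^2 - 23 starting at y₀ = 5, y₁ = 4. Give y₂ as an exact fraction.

f(5) = 2, f(4) = -7. y₂ = 4 - (-7)·(4 - 5)/((-7) - 2) = 43/9.

43/9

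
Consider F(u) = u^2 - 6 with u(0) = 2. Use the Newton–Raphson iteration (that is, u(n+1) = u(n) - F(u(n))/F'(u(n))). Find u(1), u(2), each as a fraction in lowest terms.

F'(u) = 2u.
F(2) = -2, F'(2) = 4, so u(1) = 2 - (-2)/4 = 5/2.
F(5/2) = 1/4, F'(5/2) = 5, so u(2) = (5/2) - (1/4)/5 = 49/20.

u(1) = 5/2, u(2) = 49/20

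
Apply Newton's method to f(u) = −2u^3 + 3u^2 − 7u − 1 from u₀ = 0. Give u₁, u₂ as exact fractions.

f'(u) = −6u^2 + 6u − 7.
f(0) = −1, f'(0) = −7, so u₁ = 0 − (−1)/(−7) = −1/7.
f(−1/7) = 23/343, f'(−1/7) = −391/49, so u₂ = (−1/7) − (23/343)/(−391/49) = −16/119.

u₁ = −1/7, u₂ = −16/119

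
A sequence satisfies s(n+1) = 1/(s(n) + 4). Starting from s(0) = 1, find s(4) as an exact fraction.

s(1) = 1/(1 + 4) = 1/5.
s(2) = 1/(1/5 + 4) = 5/21.
s(3) = 1/(5/21 + 4) = 21/89.
s(4) = 1/(21/89 + 4) = 89/377.

89/377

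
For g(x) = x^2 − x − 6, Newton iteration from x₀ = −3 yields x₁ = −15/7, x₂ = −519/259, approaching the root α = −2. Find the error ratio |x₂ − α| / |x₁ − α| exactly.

1/37

x₁ − α = −15/7 − (−2) = −15/7 + 2 = −1/7, so |x₁ − α| = 1/7.
x₂ − α = −519/259 − (−2) = −519/259 + 2 = −1/259, so |x₂ − α| = 1/259.
Ratio = (1/259) / (1/7) = 1/37.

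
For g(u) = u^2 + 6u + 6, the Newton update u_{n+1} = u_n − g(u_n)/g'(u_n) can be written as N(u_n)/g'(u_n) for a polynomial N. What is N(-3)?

g'(u) = 2u + 6.
N(u) = u·g'(u) − g(u) = u·(2u + 6) − (u^2 + 6u + 6) = u^2 − 6.
N(-3) = 3.

3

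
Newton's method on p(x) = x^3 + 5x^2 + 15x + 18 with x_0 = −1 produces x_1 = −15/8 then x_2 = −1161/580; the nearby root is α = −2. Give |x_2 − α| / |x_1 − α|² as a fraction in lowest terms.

16/145

x_1 − α = −15/8 − (−2) = −15/8 + 2 = 1/8, so |x_1 − α| = 1/8.
x_2 − α = −1161/580 − (−2) = −1161/580 + 2 = −1/580, so |x_2 − α| = 1/580.
|x_1 − α|² = 1/64.
Ratio = (1/580) / (1/64) = 16/145.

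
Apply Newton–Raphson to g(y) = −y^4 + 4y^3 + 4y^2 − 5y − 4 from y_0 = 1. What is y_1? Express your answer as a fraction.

13/11

g'(y) = −4y^3 + 12y^2 + 8y − 5.
g(1) = −2, g'(1) = 11, so y_1 = 1 − (−2)/11 = 13/11.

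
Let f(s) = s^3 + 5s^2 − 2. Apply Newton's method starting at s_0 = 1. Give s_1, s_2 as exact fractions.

s_1 = 9/13, s_2 = 11117/18369

f'(s) = 3s^2 + 10s.
f(1) = 4, f'(1) = 13, so s_1 = 1 − 4/13 = 9/13.
f(9/13) = 1600/2197, f'(9/13) = 1413/169, so s_2 = (9/13) − (1600/2197)/(1413/169) = 11117/18369.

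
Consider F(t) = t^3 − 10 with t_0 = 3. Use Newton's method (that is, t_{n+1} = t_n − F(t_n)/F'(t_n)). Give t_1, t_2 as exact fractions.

t_1 = 64/27, t_2 = 360559/165888

F'(t) = 3t^2.
F(3) = 17, F'(3) = 27, so t_1 = 3 − 17/27 = 64/27.
F(64/27) = 65314/19683, F'(64/27) = 4096/243, so t_2 = (64/27) − (65314/19683)/(4096/243) = 360559/165888.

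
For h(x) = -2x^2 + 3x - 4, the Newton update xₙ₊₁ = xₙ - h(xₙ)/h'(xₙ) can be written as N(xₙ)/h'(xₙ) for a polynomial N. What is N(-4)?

-28

h'(x) = -4x + 3.
N(x) = x·h'(x) - h(x) = x·(-4x + 3) - (-2x^2 + 3x - 4) = -2x^2 + 4.
N(-4) = -28.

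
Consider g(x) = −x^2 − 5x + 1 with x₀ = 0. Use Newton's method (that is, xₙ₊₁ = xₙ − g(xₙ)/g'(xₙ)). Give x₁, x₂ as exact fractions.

g'(x) = −2x − 5.
g(0) = 1, g'(0) = −5, so x₁ = 0 − 1/(−5) = 1/5.
g(1/5) = −1/25, g'(1/5) = −27/5, so x₂ = (1/5) − (−1/25)/(−27/5) = 26/135.

x₁ = 1/5, x₂ = 26/135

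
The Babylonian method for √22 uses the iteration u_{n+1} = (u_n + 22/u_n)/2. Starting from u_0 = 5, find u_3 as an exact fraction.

38878481/8288920

u_1 = (5 + 22/5)/2 = 47/10.
u_2 = (47/10 + 22/(47/10))/2 = 4409/940.
u_3 = (4409/940 + 22/(4409/940))/2 = 38878481/8288920.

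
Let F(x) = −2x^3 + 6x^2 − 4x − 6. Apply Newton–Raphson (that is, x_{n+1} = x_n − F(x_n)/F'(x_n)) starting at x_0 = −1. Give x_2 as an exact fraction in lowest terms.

−7129/10582

F'(x) = −6x^2 + 12x − 4.
F(−1) = 6, F'(−1) = −22, so x_1 = (−1) − 6/(−22) = −8/11.
F(−8/11) = 1134/1331, F'(−8/11) = −1924/121, so x_2 = (−8/11) − (1134/1331)/(−1924/121) = −7129/10582.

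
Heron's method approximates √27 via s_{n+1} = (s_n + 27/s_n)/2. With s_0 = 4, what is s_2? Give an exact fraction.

s_1 = (4 + 27/4)/2 = 43/8.
s_2 = (43/8 + 27/(43/8))/2 = 3577/688.

3577/688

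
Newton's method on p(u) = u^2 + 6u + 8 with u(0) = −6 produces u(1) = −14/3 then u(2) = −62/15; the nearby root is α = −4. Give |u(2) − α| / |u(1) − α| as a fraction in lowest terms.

1/5

u(1) − α = −14/3 − (−4) = −14/3 + 4 = −2/3, so |u(1) − α| = 2/3.
u(2) − α = −62/15 − (−4) = −62/15 + 4 = −2/15, so |u(2) − α| = 2/15.
Ratio = (2/15) / (2/3) = 1/5.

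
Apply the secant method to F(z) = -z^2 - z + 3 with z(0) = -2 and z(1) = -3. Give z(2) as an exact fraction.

-9/4

F(-2) = 1, F(-3) = -3. z(2) = (-3) - (-3)·((-3) - (-2))/((-3) - 1) = -9/4.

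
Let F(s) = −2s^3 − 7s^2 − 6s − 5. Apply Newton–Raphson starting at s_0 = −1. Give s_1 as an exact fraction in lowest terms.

1

F'(s) = −6s^2 − 14s − 6.
F(−1) = −4, F'(−1) = 2, so s_1 = (−1) − (−4)/2 = 1.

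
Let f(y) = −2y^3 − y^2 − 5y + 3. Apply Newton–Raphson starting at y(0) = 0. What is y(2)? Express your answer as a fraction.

48/95

f'(y) = −6y^2 − 2y − 5.
f(0) = 3, f'(0) = −5, so y(1) = 0 − 3/(−5) = 3/5.
f(3/5) = −99/125, f'(3/5) = −209/25, so y(2) = (3/5) − (−99/125)/(−209/25) = 48/95.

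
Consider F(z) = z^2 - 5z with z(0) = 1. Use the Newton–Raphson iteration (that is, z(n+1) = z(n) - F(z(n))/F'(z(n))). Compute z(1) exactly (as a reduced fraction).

-1/3

F'(z) = 2z - 5.
F(1) = -4, F'(1) = -3, so z(1) = 1 - (-4)/(-3) = -1/3.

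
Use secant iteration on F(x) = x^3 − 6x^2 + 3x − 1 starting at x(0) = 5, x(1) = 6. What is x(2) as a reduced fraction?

F(5) = −11, F(6) = 17. x(2) = 6 − 17·(6 − 5)/(17 − (−11)) = 151/28.

151/28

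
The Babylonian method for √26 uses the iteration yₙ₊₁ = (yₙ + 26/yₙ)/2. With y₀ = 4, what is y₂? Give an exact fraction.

y₁ = (4 + 26/4)/2 = 21/4.
y₂ = (21/4 + 26/(21/4))/2 = 857/168.

857/168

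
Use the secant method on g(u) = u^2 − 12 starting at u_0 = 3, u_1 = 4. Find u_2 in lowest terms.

g(3) = −3, g(4) = 4. u_2 = 4 − 4·(4 − 3)/(4 − (−3)) = 24/7.

24/7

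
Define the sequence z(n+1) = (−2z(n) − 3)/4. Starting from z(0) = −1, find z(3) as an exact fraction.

z(1) = (−2·(−1) − 3)/4 = −1/4.
z(2) = (−2·(−1/4) − 3)/4 = −5/8.
z(3) = (−2·(−5/8) − 3)/4 = −7/16.

−7/16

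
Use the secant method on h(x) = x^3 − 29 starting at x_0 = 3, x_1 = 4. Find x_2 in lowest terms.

h(3) = −2, h(4) = 35. x_2 = 4 − 35·(4 − 3)/(35 − (−2)) = 113/37.

113/37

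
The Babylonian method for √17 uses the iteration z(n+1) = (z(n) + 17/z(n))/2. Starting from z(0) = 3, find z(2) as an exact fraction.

z(1) = (3 + 17/3)/2 = 13/3.
z(2) = (13/3 + 17/(13/3))/2 = 161/39.

161/39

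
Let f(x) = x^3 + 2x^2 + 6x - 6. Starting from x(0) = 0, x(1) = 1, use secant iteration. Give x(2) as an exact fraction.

2/3

f(0) = -6, f(1) = 3. x(2) = 1 - 3·(1 - 0)/(3 - (-6)) = 2/3.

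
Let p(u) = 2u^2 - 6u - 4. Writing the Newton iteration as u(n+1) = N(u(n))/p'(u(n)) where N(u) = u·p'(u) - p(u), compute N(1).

6

p'(u) = 4u - 6.
N(u) = u·p'(u) - p(u) = u·(4u - 6) - (2u^2 - 6u - 4) = 2u^2 + 4.
N(1) = 6.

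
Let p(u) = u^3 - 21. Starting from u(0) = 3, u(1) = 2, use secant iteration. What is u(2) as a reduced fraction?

51/19

p(3) = 6, p(2) = -13. u(2) = 2 - (-13)·(2 - 3)/((-13) - 6) = 51/19.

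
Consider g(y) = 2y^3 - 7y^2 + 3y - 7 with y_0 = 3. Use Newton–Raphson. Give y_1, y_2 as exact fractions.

y_1 = 52/15, y_2 = 302137/89685

g'(y) = 6y^2 - 14y + 3.
g(3) = -7, g'(3) = 15, so y_1 = 3 - (-7)/15 = 52/15.
g(52/15) = 8771/3375, g'(52/15) = 1993/75, so y_2 = (52/15) - (8771/3375)/(1993/75) = 302137/89685.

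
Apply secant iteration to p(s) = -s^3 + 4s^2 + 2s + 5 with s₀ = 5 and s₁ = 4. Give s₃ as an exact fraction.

46745/9967

p(5) = -10, p(4) = 13. s₂ = 4 - 13·(4 - 5)/(13 - (-10)) = 105/23.
p(4) = 13, p(105/23) = 28600/12167. s₃ = (105/23) - (28600/12167)·((105/23) - 4)/((28600/12167) - 13) = 46745/9967.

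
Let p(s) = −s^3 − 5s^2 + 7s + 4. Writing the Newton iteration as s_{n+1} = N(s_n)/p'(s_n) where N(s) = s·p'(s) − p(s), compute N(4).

p'(s) = −3s^2 − 10s + 7.
N(s) = s·p'(s) − p(s) = s·(−3s^2 − 10s + 7) − (−s^3 − 5s^2 + 7s + 4) = −2s^3 − 5s^2 − 4.
N(4) = −212.

−212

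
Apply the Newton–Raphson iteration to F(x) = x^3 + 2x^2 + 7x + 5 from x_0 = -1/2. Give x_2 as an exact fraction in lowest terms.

-57947/69874

F'(x) = 3x^2 + 4x + 7.
F(-1/2) = 15/8, F'(-1/2) = 23/4, so x_1 = (-1/2) - (15/8)/(23/4) = -19/23.
F(-19/23) = 225/12167, F'(-19/23) = 3038/529, so x_2 = (-19/23) - (225/12167)/(3038/529) = -57947/69874.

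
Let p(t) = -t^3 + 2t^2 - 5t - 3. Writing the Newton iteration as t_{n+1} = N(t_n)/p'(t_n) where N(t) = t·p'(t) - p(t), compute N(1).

3

p'(t) = -3t^2 + 4t - 5.
N(t) = t·p'(t) - p(t) = t·(-3t^2 + 4t - 5) - (-t^3 + 2t^2 - 5t - 3) = -2t^3 + 2t^2 + 3.
N(1) = 3.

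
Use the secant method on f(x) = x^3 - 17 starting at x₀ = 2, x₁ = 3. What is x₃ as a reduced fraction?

20801/8137

f(2) = -9, f(3) = 10. x₂ = 3 - 10·(3 - 2)/(10 - (-9)) = 47/19.
f(3) = 10, f(47/19) = -12780/6859. x₃ = (47/19) - (-12780/6859)·((47/19) - 3)/((-12780/6859) - 10) = 20801/8137.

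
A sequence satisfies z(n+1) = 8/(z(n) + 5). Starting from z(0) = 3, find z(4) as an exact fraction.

152/119

z(1) = 8/(3 + 5) = 1.
z(2) = 8/(1 + 5) = 4/3.
z(3) = 8/(4/3 + 5) = 24/19.
z(4) = 8/(24/19 + 5) = 152/119.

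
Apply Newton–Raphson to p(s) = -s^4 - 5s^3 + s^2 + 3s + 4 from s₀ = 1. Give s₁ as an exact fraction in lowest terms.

p'(s) = -4s^3 - 15s^2 + 2s + 3.
p(1) = 2, p'(1) = -14, so s₁ = 1 - 2/(-14) = 8/7.

8/7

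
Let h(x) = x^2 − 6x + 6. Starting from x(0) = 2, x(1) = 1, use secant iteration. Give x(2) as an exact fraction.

4/3

h(2) = −2, h(1) = 1. x(2) = 1 − 1·(1 − 2)/(1 − (−2)) = 4/3.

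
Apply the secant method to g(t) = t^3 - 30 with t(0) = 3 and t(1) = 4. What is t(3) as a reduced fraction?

80271/25886

g(3) = -3, g(4) = 34. t(2) = 4 - 34·(4 - 3)/(34 - (-3)) = 114/37.
g(4) = 34, g(114/37) = -38046/50653. t(3) = (114/37) - (-38046/50653)·((114/37) - 4)/((-38046/50653) - 34) = 80271/25886.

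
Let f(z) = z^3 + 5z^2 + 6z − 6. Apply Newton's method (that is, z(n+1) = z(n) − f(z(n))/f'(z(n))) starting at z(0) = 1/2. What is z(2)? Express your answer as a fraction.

148073/235423

f'(z) = 3z^2 + 10z + 6.
f(1/2) = −13/8, f'(1/2) = 47/4, so z(1) = (1/2) − (−13/8)/(47/4) = 30/47.
f(30/47) = 13182/103823, f'(30/47) = 30054/2209, so z(2) = (30/47) − (13182/103823)/(30054/2209) = 148073/235423.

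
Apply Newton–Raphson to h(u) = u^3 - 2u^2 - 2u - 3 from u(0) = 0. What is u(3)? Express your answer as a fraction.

h'(u) = 3u^2 - 4u - 2.
h(0) = -3, h'(0) = -2, so u(1) = 0 - (-3)/(-2) = -3/2.
h(-3/2) = -63/8, h'(-3/2) = 43/4, so u(2) = (-3/2) - (-63/8)/(43/4) = -33/43.
h(-33/43) = -246078/79507, h'(-33/43) = 5245/1849, so u(3) = (-33/43) - (-246078/79507)/(5245/1849) = 72993/225535.

72993/225535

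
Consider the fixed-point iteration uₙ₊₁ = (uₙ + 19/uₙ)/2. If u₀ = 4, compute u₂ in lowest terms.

u₁ = (4 + 19/4)/2 = 35/8.
u₂ = (35/8 + 19/(35/8))/2 = 2441/560.

2441/560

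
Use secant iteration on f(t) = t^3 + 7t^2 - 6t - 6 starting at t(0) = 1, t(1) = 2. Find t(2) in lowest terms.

13/11

f(1) = -4, f(2) = 18. t(2) = 2 - 18·(2 - 1)/(18 - (-4)) = 13/11.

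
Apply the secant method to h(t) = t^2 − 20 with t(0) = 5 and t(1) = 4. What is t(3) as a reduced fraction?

h(5) = 5, h(4) = −4. t(2) = 4 − (−4)·(4 − 5)/((−4) − 5) = 40/9.
h(4) = −4, h(40/9) = −20/81. t(3) = (40/9) − (−20/81)·((40/9) − 4)/((−20/81) − (−4)) = 85/19.

85/19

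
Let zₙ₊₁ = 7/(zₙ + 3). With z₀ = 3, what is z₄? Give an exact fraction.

819/526

z₁ = 7/(3 + 3) = 7/6.
z₂ = 7/(7/6 + 3) = 42/25.
z₃ = 7/(42/25 + 3) = 175/117.
z₄ = 7/(175/117 + 3) = 819/526.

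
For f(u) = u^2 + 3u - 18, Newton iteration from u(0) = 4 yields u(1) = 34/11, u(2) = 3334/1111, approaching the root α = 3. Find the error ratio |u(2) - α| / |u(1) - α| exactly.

1/101

u(1) - α = 34/11 - 3 = 1/11, so |u(1) - α| = 1/11.
u(2) - α = 3334/1111 - 3 = 1/1111, so |u(2) - α| = 1/1111.
Ratio = (1/1111) / (1/11) = 1/101.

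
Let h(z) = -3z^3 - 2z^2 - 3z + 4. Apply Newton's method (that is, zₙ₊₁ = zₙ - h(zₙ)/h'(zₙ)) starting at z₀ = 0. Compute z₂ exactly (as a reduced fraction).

196/219

h'(z) = -9z^2 - 4z - 3.
h(0) = 4, h'(0) = -3, so z₁ = 0 - 4/(-3) = 4/3.
h(4/3) = -32/3, h'(4/3) = -73/3, so z₂ = (4/3) - (-32/3)/(-73/3) = 196/219.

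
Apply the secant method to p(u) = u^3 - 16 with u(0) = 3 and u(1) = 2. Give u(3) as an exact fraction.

p(3) = 11, p(2) = -8. u(2) = 2 - (-8)·(2 - 3)/((-8) - 11) = 46/19.
p(2) = -8, p(46/19) = -12408/6859. u(3) = (46/19) - (-12408/6859)·((46/19) - 2)/((-12408/6859) - (-8)) = 3376/1327.

3376/1327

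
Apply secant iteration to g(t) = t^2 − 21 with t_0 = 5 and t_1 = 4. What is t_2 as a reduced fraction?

41/9

g(5) = 4, g(4) = −5. t_2 = 4 − (−5)·(4 − 5)/((−5) − 4) = 41/9.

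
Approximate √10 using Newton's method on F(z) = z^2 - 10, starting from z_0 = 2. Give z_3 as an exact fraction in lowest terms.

F'(z) = 2z.
F(2) = -6, F'(2) = 4, so z_1 = 2 - (-6)/4 = 7/2.
F(7/2) = 9/4, F'(7/2) = 7, so z_2 = (7/2) - (9/4)/7 = 89/28.
F(89/28) = 81/784, F'(89/28) = 89/14, so z_3 = (89/28) - (81/784)/(89/14) = 15761/4984.

15761/4984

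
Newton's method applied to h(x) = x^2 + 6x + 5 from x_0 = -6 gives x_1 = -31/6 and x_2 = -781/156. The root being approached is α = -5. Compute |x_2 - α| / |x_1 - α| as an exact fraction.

1/26

x_1 - α = -31/6 - (-5) = -31/6 + 5 = -1/6, so |x_1 - α| = 1/6.
x_2 - α = -781/156 - (-5) = -781/156 + 5 = -1/156, so |x_2 - α| = 1/156.
Ratio = (1/156) / (1/6) = 1/26.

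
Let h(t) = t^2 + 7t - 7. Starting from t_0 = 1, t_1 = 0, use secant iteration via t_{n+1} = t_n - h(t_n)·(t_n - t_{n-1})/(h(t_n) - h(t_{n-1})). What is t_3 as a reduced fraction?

h(1) = 1, h(0) = -7. t_2 = 0 - (-7)·(0 - 1)/((-7) - 1) = 7/8.
h(0) = -7, h(7/8) = -7/64. t_3 = (7/8) - (-7/64)·((7/8) - 0)/((-7/64) - (-7)) = 8/9.

8/9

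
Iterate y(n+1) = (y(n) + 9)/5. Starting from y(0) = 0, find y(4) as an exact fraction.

y(1) = (0 + 9)/5 = 9/5.
y(2) = ((9/5) + 9)/5 = 54/25.
y(3) = ((54/25) + 9)/5 = 279/125.
y(4) = ((279/125) + 9)/5 = 1404/625.

1404/625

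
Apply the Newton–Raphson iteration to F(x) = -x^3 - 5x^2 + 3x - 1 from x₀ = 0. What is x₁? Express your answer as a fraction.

F'(x) = -3x^2 - 10x + 3.
F(0) = -1, F'(0) = 3, so x₁ = 0 - (-1)/3 = 1/3.

1/3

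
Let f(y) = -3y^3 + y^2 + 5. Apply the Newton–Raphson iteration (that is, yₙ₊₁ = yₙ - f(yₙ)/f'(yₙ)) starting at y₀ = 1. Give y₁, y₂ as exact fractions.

y₁ = 10/7, y₂ = 1403/1064

f'(y) = -9y^2 + 2y.
f(1) = 3, f'(1) = -7, so y₁ = 1 - 3/(-7) = 10/7.
f(10/7) = -585/343, f'(10/7) = -760/49, so y₂ = (10/7) - (-585/343)/(-760/49) = 1403/1064.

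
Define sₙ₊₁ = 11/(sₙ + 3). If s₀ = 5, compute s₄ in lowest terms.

2123/964

s₁ = 11/(5 + 3) = 11/8.
s₂ = 11/(11/8 + 3) = 88/35.
s₃ = 11/(88/35 + 3) = 385/193.
s₄ = 11/(385/193 + 3) = 2123/964.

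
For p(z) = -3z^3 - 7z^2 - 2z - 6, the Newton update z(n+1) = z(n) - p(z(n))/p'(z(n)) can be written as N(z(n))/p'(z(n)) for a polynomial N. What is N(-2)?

p'(z) = -9z^2 - 14z - 2.
N(z) = z·p'(z) - p(z) = z·(-9z^2 - 14z - 2) - (-3z^3 - 7z^2 - 2z - 6) = -6z^3 - 7z^2 + 6.
N(-2) = 26.

26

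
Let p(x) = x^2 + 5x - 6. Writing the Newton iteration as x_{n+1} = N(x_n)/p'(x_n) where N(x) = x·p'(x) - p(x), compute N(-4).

22

p'(x) = 2x + 5.
N(x) = x·p'(x) - p(x) = x·(2x + 5) - (x^2 + 5x - 6) = x^2 + 6.
N(-4) = 22.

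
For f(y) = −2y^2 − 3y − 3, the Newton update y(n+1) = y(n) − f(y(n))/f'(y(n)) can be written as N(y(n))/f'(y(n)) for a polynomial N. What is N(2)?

f'(y) = −4y − 3.
N(y) = y·f'(y) − f(y) = y·(−4y − 3) − (−2y^2 − 3y − 3) = −2y^2 + 3.
N(2) = −5.

−5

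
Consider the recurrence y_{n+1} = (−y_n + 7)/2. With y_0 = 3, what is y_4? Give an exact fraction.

19/8

y_1 = (−3 + 7)/2 = 2.
y_2 = (−2 + 7)/2 = 5/2.
y_3 = (−(5/2) + 7)/2 = 9/4.
y_4 = (−(9/4) + 7)/2 = 19/8.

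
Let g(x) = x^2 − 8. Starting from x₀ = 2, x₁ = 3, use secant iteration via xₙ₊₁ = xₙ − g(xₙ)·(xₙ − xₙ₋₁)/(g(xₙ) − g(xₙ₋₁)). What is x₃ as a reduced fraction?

82/29

g(2) = −4, g(3) = 1. x₂ = 3 − 1·(3 − 2)/(1 − (−4)) = 14/5.
g(3) = 1, g(14/5) = −4/25. x₃ = (14/5) − (−4/25)·((14/5) − 3)/((−4/25) − 1) = 82/29.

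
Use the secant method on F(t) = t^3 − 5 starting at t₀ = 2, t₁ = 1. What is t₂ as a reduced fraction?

11/7

F(2) = 3, F(1) = −4. t₂ = 1 − (−4)·(1 − 2)/((−4) − 3) = 11/7.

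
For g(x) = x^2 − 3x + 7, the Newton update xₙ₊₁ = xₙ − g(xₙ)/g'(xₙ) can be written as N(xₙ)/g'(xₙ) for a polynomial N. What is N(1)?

−6

g'(x) = 2x − 3.
N(x) = x·g'(x) − g(x) = x·(2x − 3) − (x^2 − 3x + 7) = x^2 − 7.
N(1) = −6.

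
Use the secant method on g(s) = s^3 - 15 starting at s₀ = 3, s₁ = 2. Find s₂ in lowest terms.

45/19

g(3) = 12, g(2) = -7. s₂ = 2 - (-7)·(2 - 3)/((-7) - 12) = 45/19.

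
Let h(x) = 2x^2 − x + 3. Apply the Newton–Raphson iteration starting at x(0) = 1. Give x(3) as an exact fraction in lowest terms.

−73/1659

h'(x) = 4x − 1.
h(1) = 4, h'(1) = 3, so x(1) = 1 − 4/3 = −1/3.
h(−1/3) = 32/9, h'(−1/3) = −7/3, so x(2) = (−1/3) − (32/9)/(−7/3) = 25/21.
h(25/21) = 2048/441, h'(25/21) = 79/21, so x(3) = (25/21) − (2048/441)/(79/21) = −73/1659.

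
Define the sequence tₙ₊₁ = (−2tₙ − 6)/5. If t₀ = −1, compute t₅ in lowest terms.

−2674/3125

t₁ = (−2·(−1) − 6)/5 = −4/5.
t₂ = (−2·(−4/5) − 6)/5 = −22/25.
t₃ = (−2·(−22/25) − 6)/5 = −106/125.
t₄ = (−2·(−106/125) − 6)/5 = −538/625.
t₅ = (−2·(−538/625) − 6)/5 = −2674/3125.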